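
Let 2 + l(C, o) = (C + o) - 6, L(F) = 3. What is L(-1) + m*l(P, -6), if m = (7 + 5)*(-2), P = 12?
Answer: 51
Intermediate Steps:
l(C, o) = -8 + C + o (l(C, o) = -2 + ((C + o) - 6) = -2 + (-6 + C + o) = -8 + C + o)
m = -24 (m = 12*(-2) = -24)
L(-1) + m*l(P, -6) = 3 - 24*(-8 + 12 - 6) = 3 - 24*(-2) = 3 + 48 = 51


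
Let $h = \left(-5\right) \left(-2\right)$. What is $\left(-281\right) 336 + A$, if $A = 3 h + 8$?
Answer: $-94378$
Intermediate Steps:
$h = 10$
$A = 38$ ($A = 3 \cdot 10 + 8 = 30 + 8 = 38$)
$\left(-281\right) 336 + A = \left(-281\right) 336 + 38 = -94416 + 38 = -94378$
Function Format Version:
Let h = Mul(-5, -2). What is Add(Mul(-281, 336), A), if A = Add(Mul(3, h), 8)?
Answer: -94378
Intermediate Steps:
h = 10
A = 38 (A = Add(Mul(3, 10), 8) = Add(30, 8) = 38)
Add(Mul(-281, 336), A) = Add(Mul(-281, 336), 38) = Add(-94416, 38) = -94378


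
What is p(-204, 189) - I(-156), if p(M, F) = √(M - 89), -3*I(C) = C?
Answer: -52 + I*√293 ≈ -52.0 + 17.117*I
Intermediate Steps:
I(C) = -C/3
p(M, F) = √(-89 + M)
p(-204, 189) - I(-156) = √(-89 - 204) - (-1)*(-156)/3 = √(-293) - 1*52 = I*√293 - 52 = -52 + I*√293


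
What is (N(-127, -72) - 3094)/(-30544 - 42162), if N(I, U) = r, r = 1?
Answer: 3093/72706 ≈ 0.042541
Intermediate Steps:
N(I, U) = 1
(N(-127, -72) - 3094)/(-30544 - 42162) = (1 - 3094)/(-30544 - 42162) = -3093/(-72706) = -3093*(-1/72706) = 3093/72706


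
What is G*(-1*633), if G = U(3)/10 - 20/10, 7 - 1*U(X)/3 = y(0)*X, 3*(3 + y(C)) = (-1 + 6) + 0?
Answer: -8229/10 ≈ -822.90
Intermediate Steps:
y(C) = -4/3 (y(C) = -3 + ((-1 + 6) + 0)/3 = -3 + (5 + 0)/3 = -3 + (⅓)*5 = -3 + 5/3 = -4/3)
U(X) = 21 + 4*X (U(X) = 21 - (-4)*X = 21 + 4*X)
G = 13/10 (G = (21 + 4*3)/10 - 20/10 = (21 + 12)*(⅒) - 20*⅒ = 33*(⅒) - 2 = 33/10 - 2 = 13/10 ≈ 1.3000)
G*(-1*633) = 13*(-1*633)/10 = (13/10)*(-633) = -8229/10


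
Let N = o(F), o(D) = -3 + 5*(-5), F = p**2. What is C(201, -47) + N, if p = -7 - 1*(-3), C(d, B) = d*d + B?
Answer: 40326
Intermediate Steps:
C(d, B) = B + d**2 (C(d, B) = d**2 + B = B + d**2)
p = -4 (p = -7 + 3 = -4)
F = 16 (F = (-4)**2 = 16)
o(D) = -28 (o(D) = -3 - 25 = -28)
N = -28
C(201, -47) + N = (-47 + 201**2) - 28 = (-47 + 40401) - 28 = 40354 - 28 = 40326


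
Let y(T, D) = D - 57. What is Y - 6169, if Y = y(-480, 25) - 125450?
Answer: -131651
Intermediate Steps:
y(T, D) = -57 + D
Y = -125482 (Y = (-57 + 25) - 125450 = -32 - 125450 = -125482)
Y - 6169 = -125482 - 6169 = -131651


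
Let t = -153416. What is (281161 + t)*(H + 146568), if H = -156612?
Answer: -1283070780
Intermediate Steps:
(281161 + t)*(H + 146568) = (281161 - 153416)*(-156612 + 146568) = 127745*(-10044) = -1283070780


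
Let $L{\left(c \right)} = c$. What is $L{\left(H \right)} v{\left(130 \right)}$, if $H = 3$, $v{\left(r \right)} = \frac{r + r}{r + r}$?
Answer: $3$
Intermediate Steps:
$v{\left(r \right)} = 1$ ($v{\left(r \right)} = \frac{2 r}{2 r} = 2 r \frac{1}{2 r} = 1$)
$L{\left(H \right)} v{\left(130 \right)} = 3 \cdot 1 = 3$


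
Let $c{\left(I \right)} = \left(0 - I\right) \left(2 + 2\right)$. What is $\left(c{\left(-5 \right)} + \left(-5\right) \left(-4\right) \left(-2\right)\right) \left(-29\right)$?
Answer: $580$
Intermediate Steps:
$c{\left(I \right)} = - 4 I$ ($c{\left(I \right)} = - I 4 = - 4 I$)
$\left(c{\left(-5 \right)} + \left(-5\right) \left(-4\right) \left(-2\right)\right) \left(-29\right) = \left(\left(-4\right) \left(-5\right) + \left(-5\right) \left(-4\right) \left(-2\right)\right) \left(-29\right) = \left(20 + 20 \left(-2\right)\right) \left(-29\right) = \left(20 - 40\right) \left(-29\right) = \left(-20\right) \left(-29\right) = 580$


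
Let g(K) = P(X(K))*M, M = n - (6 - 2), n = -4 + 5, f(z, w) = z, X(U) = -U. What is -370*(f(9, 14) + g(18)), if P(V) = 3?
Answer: 0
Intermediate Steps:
n = 1
M = -3 (M = 1 - (6 - 2) = 1 - 4 = -3)
g(K) = -9 (g(K) = 3*(-3) = -9)
-370*(f(9, 14) + g(18)) = -370*(9 - 9) = -370*0 = 0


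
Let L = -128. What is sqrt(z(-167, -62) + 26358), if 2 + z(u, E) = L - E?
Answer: sqrt(26290) ≈ 162.14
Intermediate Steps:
z(u, E) = -130 - E (z(u, E) = -2 + (-128 - E) = -130 - E)
sqrt(z(-167, -62) + 26358) = sqrt((-130 - 1*(-62)) + 26358) = sqrt((-130 + 62) + 26358) = sqrt(-68 + 26358) = sqrt(26290)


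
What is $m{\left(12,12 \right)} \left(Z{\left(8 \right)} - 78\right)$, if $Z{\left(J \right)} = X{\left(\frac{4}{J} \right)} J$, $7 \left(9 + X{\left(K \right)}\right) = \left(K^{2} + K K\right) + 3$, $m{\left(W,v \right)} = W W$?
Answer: $-21024$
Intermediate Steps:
$m{\left(W,v \right)} = W^{2}$
$X{\left(K \right)} = - \frac{60}{7} + \frac{2 K^{2}}{7}$ ($X{\left(K \right)} = -9 + \frac{\left(K^{2} + K K\right) + 3}{7} = -9 + \frac{\left(K^{2} + K^{2}\right) + 3}{7} = -9 + \frac{2 K^{2} + 3}{7} = -9 + \frac{3 + 2 K^{2}}{7} = -9 + \left(\frac{3}{7} + \frac{2 K^{2}}{7}\right) = - \frac{60}{7} + \frac{2 K^{2}}{7}$)
$Z{\left(J \right)} = J \left(- \frac{60}{7} + \frac{32}{7 J^{2}}\right)$ ($Z{\left(J \right)} = \left(- \frac{60}{7} + \frac{2 \left(\frac{4}{J}\right)^{2}}{7}\right) J = \left(- \frac{60}{7} + \frac{2 \frac{16}{J^{2}}}{7}\right) J = \left(- \frac{60}{7} + \frac{32}{7 J^{2}}\right) J = J \left(- \frac{60}{7} + \frac{32}{7 J^{2}}\right)$)
$m{\left(12,12 \right)} \left(Z{\left(8 \right)} - 78\right) = 12^{2} \left(\frac{4 \left(8 - 15 \cdot 8^{2}\right)}{7 \cdot 8} - 78\right) = 144 \left(\frac{4}{7} \cdot \frac{1}{8} \left(8 - 960\right) - 78\right) = 144 \left(\frac{4}{7} \cdot \frac{1}{8} \left(-952\right) - 78\right) = 144 \left(-68 - 78\right) = 144 \left(-146\right) = -21024$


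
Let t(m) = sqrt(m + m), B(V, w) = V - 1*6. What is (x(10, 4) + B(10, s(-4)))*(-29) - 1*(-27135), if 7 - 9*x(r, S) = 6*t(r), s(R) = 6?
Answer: 242968/9 + 116*sqrt(5)/3 ≈ 27083.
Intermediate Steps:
B(V, w) = -6 + V (B(V, w) = V - 6 = -6 + V)
t(m) = sqrt(2)*sqrt(m) (t(m) = sqrt(2*m) = sqrt(2)*sqrt(m))
x(r, S) = 7/9 - 2*sqrt(2)*sqrt(r)/3
(x(10, 4) + B(10, s(-4)))*(-29) - 1*(-27135) = ((7/9 - 2*sqrt(2)*sqrt(10)/3) + (-6 + 10))*(-29) - 1*(-27135) = ((7/9 - 4*sqrt(5)/3) + 4)*(-29) + 27135 = (43/9 - 4*sqrt(5)/3)*(-29) + 27135 = (-1247/9 + 116*sqrt(5)/3) + 27135 = 242968/9 + 116*sqrt(5)/3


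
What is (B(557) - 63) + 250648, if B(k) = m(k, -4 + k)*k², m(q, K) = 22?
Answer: 7076063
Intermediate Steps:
B(k) = 22*k²
(B(557) - 63) + 250648 = (22*557² - 63) + 250648 = (22*310249 - 63) + 250648 = (6825478 - 63) + 250648 = 6825415 + 250648 = 7076063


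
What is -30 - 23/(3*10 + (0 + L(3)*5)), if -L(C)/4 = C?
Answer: -877/30 ≈ -29.233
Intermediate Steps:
L(C) = -4*C
-30 - 23/(3*10 + (0 + L(3)*5)) = -30 - 23/(3*10 + (0 - 4*3*5)) = -30 - 23/(30 + (0 - 12*5)) = -30 - 23/(30 + (0 - 60)) = -30 - 23/(30 - 60) = -30 - 23/(-30) = -30 - 23*(-1/30) = -30 + 23/30 = -877/30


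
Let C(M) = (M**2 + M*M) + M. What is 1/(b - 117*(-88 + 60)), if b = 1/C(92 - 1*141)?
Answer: 4753/15570829 ≈ 0.00030525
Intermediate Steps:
C(M) = M + 2*M**2 (C(M) = (M**2 + M**2) + M = 2*M**2 + M = M + 2*M**2)
b = 1/4753 (b = 1/((92 - 1*141)*(1 + 2*(92 - 1*141))) = 1/((92 - 141)*(1 + 2*(92 - 141))) = 1/(-49*(1 + 2*(-49))) = 1/(-49*(1 - 98)) = 1/(-49*(-97)) = 1/4753 ≈ 0.00021039)
1/(b - 117*(-88 + 60)) = 1/(1/4753 - 117*(-88 + 60)) = 1/(1/4753 - 117*(-28)) = 1/(1/4753 + 3276) = 1/(15570829/4753) = 4753/15570829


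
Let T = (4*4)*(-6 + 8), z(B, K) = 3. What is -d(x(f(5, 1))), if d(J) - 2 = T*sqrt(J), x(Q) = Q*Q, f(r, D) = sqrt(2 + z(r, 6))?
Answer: -2 - 32*sqrt(5) ≈ -73.554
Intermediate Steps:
f(r, D) = sqrt(5) (f(r, D) = sqrt(2 + 3) = sqrt(5))
x(Q) = Q**2
T = 32 (T = 16*2 = 32)
d(J) = 2 + 32*sqrt(J)
-d(x(f(5, 1))) = -(2 + 32*sqrt((sqrt(5))**2)) = -(2 + 32*sqrt(5)) = -2 - 32*sqrt(5)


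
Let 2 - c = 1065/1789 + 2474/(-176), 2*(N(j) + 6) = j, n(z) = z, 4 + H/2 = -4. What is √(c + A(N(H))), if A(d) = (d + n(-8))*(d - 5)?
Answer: √2685817982254/78716 ≈ 20.820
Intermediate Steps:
H = -16 (H = -8 + 2*(-4) = -8 - 8 = -16)
N(j) = -6 + j/2
c = 2434137/157432 (c = 2 - (1065/1789 + 2474/(-176)) = 2 - (1065*(1/1789) + 2474*(-1/176)) = 2 - (1065/1789 - 1237/88) = 2 - 1*(-2119273/157432) = 2 + 2119273/157432 = 2434137/157432 ≈ 15.462)
A(d) = (-8 + d)*(-5 + d) (A(d) = (d - 8)*(d - 5) = (-8 + d)*(-5 + d))
√(c + A(N(H))) = √(2434137/157432 + (40 + (-6 + (½)*(-16))² - 13*(-6 + (½)*(-16)))) = √(2434137/157432 + (40 + (-6 - 8)² - 13*(-6 - 8))) = √(2434137/157432 + (40 + (-14)² - 13*(-14))) = √(2434137/157432 + (40 + 196 + 182)) = √(2434137/157432 + 418) = √(68240713/157432) = √2685817982254/78716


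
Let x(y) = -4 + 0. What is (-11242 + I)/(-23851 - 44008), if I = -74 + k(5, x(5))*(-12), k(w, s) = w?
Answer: 11376/67859 ≈ 0.16764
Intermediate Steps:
x(y) = -4
I = -134 (I = -74 + 5*(-12) = -74 - 60 = -134)
(-11242 + I)/(-23851 - 44008) = (-11242 - 134)/(-23851 - 44008) = -11376/(-67859) = -11376*(-1/67859) = 11376/67859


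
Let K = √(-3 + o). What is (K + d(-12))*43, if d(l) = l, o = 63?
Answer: -516 + 86*√15 ≈ -182.92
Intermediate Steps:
K = 2*√15 (K = √(-3 + 63) = √60 = 2*√15 ≈ 7.7460)
(K + d(-12))*43 = (2*√15 - 12)*43 = (-12 + 2*√15)*43 = -516 + 86*√15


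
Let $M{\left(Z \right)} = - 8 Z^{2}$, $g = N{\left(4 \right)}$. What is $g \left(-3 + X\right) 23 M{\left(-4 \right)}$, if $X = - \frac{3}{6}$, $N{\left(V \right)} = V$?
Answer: $41216$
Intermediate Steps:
$X = - \frac{1}{2}$ ($X = \left(-3\right) \frac{1}{6} = - \frac{1}{2} \approx -0.5$)
$g = 4$
$g \left(-3 + X\right) 23 M{\left(-4 \right)} = 4 \left(-3 - \frac{1}{2}\right) 23 \left(- 8 \left(-4\right)^{2}\right) = 4 \left(- \frac{7}{2}\right) 23 \left(\left(-8\right) 16\right) = \left(-14\right) 23 \left(-128\right) = \left(-322\right) \left(-128\right) = 41216$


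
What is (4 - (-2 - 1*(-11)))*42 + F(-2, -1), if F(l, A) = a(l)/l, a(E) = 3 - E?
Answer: -425/2 ≈ -212.50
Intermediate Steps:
F(l, A) = (3 - l)/l
(4 - (-2 - 1*(-11)))*42 + F(-2, -1) = (4 - (-2 - 1*(-11)))*42 + (3 - 1*(-2))/(-2) = (4 - (-2 + 11))*42 - (3 + 2)/2 = (4 - 1*9)*42 - ½*5 = (4 - 9)*42 - 5/2 = -5*42 - 5/2 = -210 - 5/2 = -425/2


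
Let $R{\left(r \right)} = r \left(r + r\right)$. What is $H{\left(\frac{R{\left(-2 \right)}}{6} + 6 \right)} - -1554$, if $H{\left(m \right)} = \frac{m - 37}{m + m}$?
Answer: $\frac{68287}{44} \approx 1552.0$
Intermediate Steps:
$R{\left(r \right)} = 2 r^{2}$ ($R{\left(r \right)} = r 2 r = 2 r^{2}$)
$H{\left(m \right)} = \frac{-37 + m}{2 m}$
$H{\left(\frac{R{\left(-2 \right)}}{6} + 6 \right)} - -1554 = \frac{-37 + \left(\frac{2 \left(-2\right)^{2}}{6} + 6\right)}{2 \left(\frac{2 \left(-2\right)^{2}}{6} + 6\right)} - -1554 = \frac{-37 + \left(2 \cdot 4 \cdot \frac{1}{6} + 6\right)}{2 \left(2 \cdot 4 \cdot \frac{1}{6} + 6\right)} + 1554 = \frac{-37 + \left(8 \cdot \frac{1}{6} + 6\right)}{2 \left(8 \cdot \frac{1}{6} + 6\right)} + 1554 = \frac{-37 + \left(\frac{4}{3} + 6\right)}{2 \left(\frac{4}{3} + 6\right)} + 1554 = \frac{-37 + \frac{22}{3}}{2 \cdot \frac{22}{3}} + 1554 = \frac{1}{2} \cdot \frac{3}{22} \left(- \frac{89}{3}\right) + 1554 = - \frac{89}{44} + 1554 = \frac{68287}{44}$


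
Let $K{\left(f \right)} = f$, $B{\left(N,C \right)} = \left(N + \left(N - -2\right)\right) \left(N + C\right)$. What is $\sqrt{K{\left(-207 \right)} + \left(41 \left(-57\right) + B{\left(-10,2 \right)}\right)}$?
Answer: $20 i \sqrt{6} \approx 48.99 i$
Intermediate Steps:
$B{\left(N,C \right)} = \left(2 + 2 N\right) \left(C + N\right)$ ($B{\left(N,C \right)} = \left(N + \left(N + 2\right)\right) \left(C + N\right) = \left(N + \left(2 + N\right)\right) \left(C + N\right) = \left(2 + 2 N\right) \left(C + N\right)$)
$\sqrt{K{\left(-207 \right)} + \left(41 \left(-57\right) + B{\left(-10,2 \right)}\right)} = \sqrt{-207 + \left(41 \left(-57\right) + \left(2 \cdot 2 + 2 \left(-10\right) + 2 \left(-10\right)^{2} + 2 \cdot 2 \left(-10\right)\right)\right)} = \sqrt{-207 + \left(-2337 + \left(4 - 20 + 2 \cdot 100 - 40\right)\right)} = \sqrt{-207 + \left(-2337 + \left(4 - 20 + 200 - 40\right)\right)} = \sqrt{-207 + \left(-2337 + 144\right)} = \sqrt{-207 - 2193} = \sqrt{-2400} = 20 i \sqrt{6}$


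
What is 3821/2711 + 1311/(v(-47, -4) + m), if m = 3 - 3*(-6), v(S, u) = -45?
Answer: -1154139/21688 ≈ -53.216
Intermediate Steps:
m = 21 (m = 3 + 18 = 21)
3821/2711 + 1311/(v(-47, -4) + m) = 3821/2711 + 1311/(-45 + 21) = 3821*(1/2711) + 1311/(-24) = 3821/2711 + 1311*(-1/24) = 3821/2711 - 437/8 = -1154139/21688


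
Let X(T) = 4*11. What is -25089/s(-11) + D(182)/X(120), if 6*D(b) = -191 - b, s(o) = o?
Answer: 601763/264 ≈ 2279.4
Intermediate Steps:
D(b) = -191/6 - b/6 (D(b) = (-191 - b)/6 = -191/6 - b/6)
X(T) = 44
-25089/s(-11) + D(182)/X(120) = -25089/(-11) + (-191/6 - ⅙*182)/44 = -25089*(-1/11) + (-191/6 - 91/3)*(1/44) = 25089/11 - 373/6*1/44 = 25089/11 - 373/264 = 601763/264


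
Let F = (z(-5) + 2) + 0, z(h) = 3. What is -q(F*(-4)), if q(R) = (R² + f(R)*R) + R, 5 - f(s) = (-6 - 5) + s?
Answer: 340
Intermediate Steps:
f(s) = 16 - s (f(s) = 5 - ((-6 - 5) + s) = 5 - (-11 + s) = 5 + (11 - s) = 16 - s)
F = 5 (F = (3 + 2) + 0 = 5 + 0 = 5)
q(R) = R + R² + R*(16 - R) (q(R) = (R² + (16 - R)*R) + R = (R² + R*(16 - R)) + R = R + R² + R*(16 - R))
-q(F*(-4)) = -17*5*(-4) = -17*(-20) = -1*(-340) = 340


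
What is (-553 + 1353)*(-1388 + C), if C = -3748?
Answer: -4108800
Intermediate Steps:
(-553 + 1353)*(-1388 + C) = (-553 + 1353)*(-1388 - 3748) = 800*(-5136) = -4108800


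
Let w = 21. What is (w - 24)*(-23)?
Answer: 69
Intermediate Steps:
(w - 24)*(-23) = (21 - 24)*(-23) = -3*(-23) = 69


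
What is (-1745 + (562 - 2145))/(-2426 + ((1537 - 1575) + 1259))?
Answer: 3328/1205 ≈ 2.7618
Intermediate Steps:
(-1745 + (562 - 2145))/(-2426 + ((1537 - 1575) + 1259)) = (-1745 - 1583)/(-2426 + (-38 + 1259)) = -3328/(-2426 + 1221) = -3328/(-1205) = -3328*(-1/1205) = 3328/1205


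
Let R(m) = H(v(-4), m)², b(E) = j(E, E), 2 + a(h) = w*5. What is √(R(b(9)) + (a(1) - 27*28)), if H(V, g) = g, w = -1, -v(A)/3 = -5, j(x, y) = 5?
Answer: 3*I*√82 ≈ 27.166*I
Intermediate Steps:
v(A) = 15 (v(A) = -3*(-5) = 15)
a(h) = -7 (a(h) = -2 - 1*5 = -2 - 5 = -7)
b(E) = 5
R(m) = m²
√(R(b(9)) + (a(1) - 27*28)) = √(5² + (-7 - 27*28)) = √(25 + (-7 - 756)) = √(25 - 763) = √(-738) = 3*I*√82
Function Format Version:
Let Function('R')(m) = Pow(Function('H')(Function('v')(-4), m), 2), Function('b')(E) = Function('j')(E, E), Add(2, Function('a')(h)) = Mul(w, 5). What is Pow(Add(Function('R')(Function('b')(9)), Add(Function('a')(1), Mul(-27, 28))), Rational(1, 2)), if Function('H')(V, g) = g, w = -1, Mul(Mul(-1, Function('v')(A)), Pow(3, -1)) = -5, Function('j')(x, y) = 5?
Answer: Mul(3, I, Pow(82, Rational(1, 2))) ≈ Mul(27.166, I)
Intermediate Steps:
Function('v')(A) = 15 (Function('v')(A) = Mul(-3, -5) = 15)
Function('a')(h) = -7 (Function('a')(h) = Add(-2, Mul(-1, 5)) = Add(-2, -5) = -7)
Function('b')(E) = 5
Function('R')(m) = Pow(m, 2)
Pow(Add(Function('R')(Function('b')(9)), Add(Function('a')(1), Mul(-27, 28))), Rational(1, 2)) = Pow(Add(Pow(5, 2), Add(-7, Mul(-27, 28))), Rational(1, 2)) = Pow(Add(25, Add(-7, -756)), Rational(1, 2)) = Pow(Add(25, -763), Rational(1, 2)) = Pow(-738, Rational(1, 2)) = Mul(3, I, Pow(82, Rational(1, 2)))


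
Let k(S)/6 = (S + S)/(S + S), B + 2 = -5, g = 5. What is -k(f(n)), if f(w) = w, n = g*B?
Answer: -6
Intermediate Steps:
B = -7 (B = -2 - 5 = -7)
n = -35 (n = 5*(-7) = -35)
k(S) = 6 (k(S) = 6*((S + S)/(S + S)) = 6*((2*S)/((2*S))) = 6*((2*S)*(1/(2*S))) = 6*1 = 6)
-k(f(n)) = -1*6 = -6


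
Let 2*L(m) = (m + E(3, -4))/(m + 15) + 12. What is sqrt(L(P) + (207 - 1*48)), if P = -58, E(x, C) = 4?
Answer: sqrt(306246)/43 ≈ 12.870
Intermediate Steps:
L(m) = 6 + (4 + m)/(2*(15 + m)) (L(m) = ((m + 4)/(m + 15) + 12)/2 = ((4 + m)/(15 + m) + 12)/2 = (12 + (4 + m)/(15 + m))/2 = 6 + (4 + m)/(2*(15 + m)))
sqrt(L(P) + (207 - 1*48)) = sqrt((184 + 13*(-58))/(2*(15 - 58)) + (207 - 1*48)) = sqrt((1/2)*(184 - 754)/(-43) + (207 - 48)) = sqrt((1/2)*(-1/43)*(-570) + 159) = sqrt(285/43 + 159) = sqrt(7122/43) = sqrt(306246)/43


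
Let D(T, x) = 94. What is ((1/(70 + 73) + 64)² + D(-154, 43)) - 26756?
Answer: -461433829/20449 ≈ -22565.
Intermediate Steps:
((1/(70 + 73) + 64)² + D(-154, 43)) - 26756 = ((1/(70 + 73) + 64)² + 94) - 26756 = ((1/143 + 64)² + 94) - 26756 = ((9153/143)² + 94) - 26756 = (83777409/20449 + 94) - 26756 = 85699615/20449 - 26756 = -461433829/20449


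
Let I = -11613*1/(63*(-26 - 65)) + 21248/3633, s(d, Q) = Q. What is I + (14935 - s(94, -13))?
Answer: 706350985/47229 ≈ 14956.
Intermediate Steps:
I = 371893/47229 (I = -11613/((-91*63)) + 21248*(1/3633) = -11613/(-5733) + 21248/3633 = -11613*(-1/5733) + 21248/3633 = 79/39 + 21248/3633 = 371893/47229 ≈ 7.8743)
I + (14935 - s(94, -13)) = 371893/47229 + (14935 - 1*(-13)) = 371893/47229 + (14935 + 13) = 371893/47229 + 14948 = 706350985/47229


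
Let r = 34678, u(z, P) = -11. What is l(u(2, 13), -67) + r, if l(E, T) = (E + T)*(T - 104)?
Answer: 48016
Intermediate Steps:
l(E, T) = (-104 + T)*(E + T) (l(E, T) = (E + T)*(-104 + T) = (-104 + T)*(E + T))
l(u(2, 13), -67) + r = ((-67)² - 104*(-11) - 104*(-67) - 11*(-67)) + 34678 = (4489 + 1144 + 6968 + 737) + 34678 = 13338 + 34678 = 48016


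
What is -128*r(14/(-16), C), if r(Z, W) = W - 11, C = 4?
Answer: 896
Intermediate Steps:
r(Z, W) = -11 + W
-128*r(14/(-16), C) = -128*(-11 + 4) = -128*(-7) = 896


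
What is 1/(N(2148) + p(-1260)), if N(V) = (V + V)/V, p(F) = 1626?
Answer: 1/1628 ≈ 0.00061425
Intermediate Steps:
N(V) = 2 (N(V) = (2*V)/V = 2)
1/(N(2148) + p(-1260)) = 1/(2 + 1626) = 1/1628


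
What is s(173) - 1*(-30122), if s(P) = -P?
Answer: 29949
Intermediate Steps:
s(173) - 1*(-30122) = -1*173 - 1*(-30122) = -173 + 30122 = 29949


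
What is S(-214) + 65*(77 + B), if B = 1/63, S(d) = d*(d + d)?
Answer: 6085676/63 ≈ 96598.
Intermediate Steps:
S(d) = 2*d² (S(d) = d*(2*d) = 2*d²)
B = 1/63 ≈ 0.015873
S(-214) + 65*(77 + B) = 2*(-214)² + 65*(77 + 1/63) = 2*45796 + 65*(4852/63) = 91592 + 315380/63 = 6085676/63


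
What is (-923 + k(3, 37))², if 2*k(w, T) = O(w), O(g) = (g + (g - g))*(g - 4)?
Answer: 3418801/4 ≈ 8.5470e+5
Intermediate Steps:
O(g) = g*(-4 + g) (O(g) = (g + 0)*(-4 + g) = g*(-4 + g))
k(w, T) = w*(-4 + w)/2 (k(w, T) = (w*(-4 + w))/2 = w*(-4 + w)/2)
(-923 + k(3, 37))² = (-923 + (½)*3*(-4 + 3))² = (-923 + (½)*3*(-1))² = (-923 - 3/2)² = (-1849/2)² = 3418801/4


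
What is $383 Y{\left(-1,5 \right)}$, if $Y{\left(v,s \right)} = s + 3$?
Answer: $3064$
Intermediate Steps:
$Y{\left(v,s \right)} = 3 + s$
$383 Y{\left(-1,5 \right)} = 383 \left(3 + 5\right) = 383 \cdot 8 = 3064$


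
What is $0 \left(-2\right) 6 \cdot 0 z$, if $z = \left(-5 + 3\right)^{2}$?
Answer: $0$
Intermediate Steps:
$z = 4$ ($z = \left(-2\right)^{2} = 4$)
$0 \left(-2\right) 6 \cdot 0 z = 0 \left(-2\right) 6 \cdot 0 \cdot 4 = 0 \left(\left(-12\right) 0\right) 4 = 0 \cdot 0 \cdot 4 = 0 \cdot 4 = 0$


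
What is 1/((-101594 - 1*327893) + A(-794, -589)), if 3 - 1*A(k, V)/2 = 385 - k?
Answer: -1/431839 ≈ -2.3157e-6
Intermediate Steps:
A(k, V) = -764 + 2*k (A(k, V) = 6 - 2*(385 - k) = 6 + (-770 + 2*k) = -764 + 2*k)
1/((-101594 - 1*327893) + A(-794, -589)) = 1/((-101594 - 1*327893) + (-764 + 2*(-794))) = 1/((-101594 - 327893) + (-764 - 1588)) = 1/(-429487 - 2352) = 1/(-431839) = -1/431839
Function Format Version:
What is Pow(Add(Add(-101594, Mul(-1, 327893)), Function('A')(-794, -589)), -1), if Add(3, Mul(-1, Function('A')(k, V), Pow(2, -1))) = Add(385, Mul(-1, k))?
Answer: Rational(-1, 431839) ≈ -2.3157e-6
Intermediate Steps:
Function('A')(k, V) = Add(-764, Mul(2, k)) (Function('A')(k, V) = Add(6, Mul(-2, Add(385, Mul(-1, k)))) = Add(6, Add(-770, Mul(2, k))) = Add(-764, Mul(2, k)))
Pow(Add(Add(-101594, Mul(-1, 327893)), Function('A')(-794, -589)), -1) = Pow(Add(Add(-101594, Mul(-1, 327893)), Add(-764, Mul(2, -794))), -1) = Pow(Add(Add(-101594, -327893), Add(-764, -1588)), -1) = Pow(Add(-429487, -2352), -1) = Pow(-431839, -1) = Rational(-1, 431839)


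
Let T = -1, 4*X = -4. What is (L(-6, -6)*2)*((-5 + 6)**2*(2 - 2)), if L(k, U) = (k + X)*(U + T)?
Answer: 0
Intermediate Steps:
X = -1 (X = (1/4)*(-4) = -1)
L(k, U) = (-1 + U)*(-1 + k) (L(k, U) = (k - 1)*(U - 1) = (-1 + k)*(-1 + U) = (-1 + U)*(-1 + k))
(L(-6, -6)*2)*((-5 + 6)**2*(2 - 2)) = ((1 - 1*(-6) - 1*(-6) - 6*(-6))*2)*((-5 + 6)**2*(2 - 2)) = ((1 + 6 + 6 + 36)*2)*(1**2*0) = (49*2)*(1*0) = 98*0 = 0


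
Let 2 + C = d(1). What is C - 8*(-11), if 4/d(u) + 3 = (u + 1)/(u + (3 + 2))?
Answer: 169/2 ≈ 84.500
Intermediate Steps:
d(u) = 4/(-3 + (1 + u)/(5 + u)) (d(u) = 4/(-3 + (u + 1)/(u + (3 + 2))) = 4/(-3 + (1 + u)/(u + 5)) = 4/(-3 + (1 + u)/(5 + u)))
C = -7/2 (C = -2 + 2*(-5 - 1*1)/(7 + 1) = -2 + 2*(-5 - 1)/8 = -2 + 2*(⅛)*(-6) = -2 - 3/2 = -7/2 ≈ -3.5000)
C - 8*(-11) = -7/2 - 8*(-11) = -7/2 + 88 = 169/2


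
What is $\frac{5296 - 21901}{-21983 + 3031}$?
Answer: $\frac{16605}{18952} \approx 0.87616$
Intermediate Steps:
$\frac{5296 - 21901}{-21983 + 3031} = - \frac{16605}{-18952} = \left(-16605\right) \left(- \frac{1}{18952}\right) = \frac{16605}{18952}$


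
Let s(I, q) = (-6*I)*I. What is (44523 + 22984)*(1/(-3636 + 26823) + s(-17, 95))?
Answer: -2714203791299/23187 ≈ -1.1706e+8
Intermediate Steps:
s(I, q) = -6*I**2
(44523 + 22984)*(1/(-3636 + 26823) + s(-17, 95)) = (44523 + 22984)*(1/(-3636 + 26823) - 6*(-17)**2) = 67507*(1/23187 - 6*289) = 67507*(1/23187 - 1734) = 67507*(-40206257/23187) = -2714203791299/23187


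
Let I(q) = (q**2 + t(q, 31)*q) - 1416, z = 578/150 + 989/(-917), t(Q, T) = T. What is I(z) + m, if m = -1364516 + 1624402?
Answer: 1223006552072944/4730000625 ≈ 2.5856e+5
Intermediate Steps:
m = 259886
z = 190838/68775 (z = 578*(1/150) + 989*(-1/917) = 289/75 - 989/917 = 190838/68775 ≈ 2.7748)
I(q) = -1416 + q**2 + 31*q (I(q) = (q**2 + 31*q) - 1416 = -1416 + q**2 + 31*q)
I(z) + m = (-1416 + (190838/68775)**2 + 31*(190838/68775)) + 259886 = (-1416 + 36419142244/4730000625 + 5915978/68775) + 259886 = -6254390355806/4730000625 + 259886 = 1223006552072944/4730000625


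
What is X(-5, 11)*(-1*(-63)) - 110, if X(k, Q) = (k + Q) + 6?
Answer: 646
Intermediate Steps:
X(k, Q) = 6 + Q + k (X(k, Q) = (Q + k) + 6 = 6 + Q + k)
X(-5, 11)*(-1*(-63)) - 110 = (6 + 11 - 5)*(-1*(-63)) - 110 = 12*63 - 110 = 756 - 110 = 646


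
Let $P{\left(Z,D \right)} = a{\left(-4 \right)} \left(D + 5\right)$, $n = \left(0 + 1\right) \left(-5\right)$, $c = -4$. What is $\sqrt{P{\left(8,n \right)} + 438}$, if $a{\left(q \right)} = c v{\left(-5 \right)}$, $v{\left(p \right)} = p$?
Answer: $\sqrt{438} \approx 20.928$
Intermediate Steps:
$n = -5$ ($n = 1 \left(-5\right) = -5$)
$a{\left(q \right)} = 20$ ($a{\left(q \right)} = \left(-4\right) \left(-5\right) = 20$)
$P{\left(Z,D \right)} = 100 + 20 D$ ($P{\left(Z,D \right)} = 20 \left(D + 5\right) = 20 \left(5 + D\right) = 100 + 20 D$)
$\sqrt{P{\left(8,n \right)} + 438} = \sqrt{\left(100 + 20 \left(-5\right)\right) + 438} = \sqrt{\left(100 - 100\right) + 438} = \sqrt{0 + 438} = \sqrt{438}$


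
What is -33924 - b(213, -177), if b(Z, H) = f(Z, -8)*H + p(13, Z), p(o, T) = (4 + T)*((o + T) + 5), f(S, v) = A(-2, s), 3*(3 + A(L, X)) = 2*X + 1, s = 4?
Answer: -84051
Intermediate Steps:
A(L, X) = -8/3 + 2*X/3 (A(L, X) = -3 + (2*X + 1)/3 = -3 + (1 + 2*X)/3 = -3 + (⅓ + 2*X/3) = -8/3 + 2*X/3)
f(S, v) = 0 (f(S, v) = -8/3 + (⅔)*4 = -8/3 + 8/3 = 0)
p(o, T) = (4 + T)*(5 + T + o) (p(o, T) = (4 + T)*((T + o) + 5) = (4 + T)*(5 + T + o))
b(Z, H) = 72 + Z² + 22*Z (b(Z, H) = 0*H + (20 + Z² + 4*13 + 9*Z + Z*13) = 0 + (20 + Z² + 52 + 9*Z + 13*Z) = 0 + (72 + Z² + 22*Z) = 72 + Z² + 22*Z)
-33924 - b(213, -177) = -33924 - (72 + 213² + 22*213) = -33924 - (72 + 45369 + 4686) = -33924 - 1*50127 = -33924 - 50127 = -84051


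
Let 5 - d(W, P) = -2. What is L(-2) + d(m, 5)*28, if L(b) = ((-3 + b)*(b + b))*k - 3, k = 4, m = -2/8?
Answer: 273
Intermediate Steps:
m = -¼ (m = -2*⅛ = -¼ ≈ -0.25000)
d(W, P) = 7 (d(W, P) = 5 - 1*(-2) = 5 + 2 = 7)
L(b) = -3 + 8*b*(-3 + b) (L(b) = ((-3 + b)*(b + b))*4 - 3 = ((-3 + b)*(2*b))*4 - 3 = (2*b*(-3 + b))*4 - 3 = 8*b*(-3 + b) - 3 = -3 + 8*b*(-3 + b))
L(-2) + d(m, 5)*28 = (-3 - 24*(-2) + 8*(-2)²) + 7*28 = (-3 + 48 + 8*4) + 196 = (-3 + 48 + 32) + 196 = 77 + 196 = 273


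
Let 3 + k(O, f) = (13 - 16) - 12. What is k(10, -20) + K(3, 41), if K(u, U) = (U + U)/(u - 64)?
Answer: -1180/61 ≈ -19.344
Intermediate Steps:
K(u, U) = 2*U/(-64 + u) (K(u, U) = (2*U)/(-64 + u) = 2*U/(-64 + u))
k(O, f) = -18 (k(O, f) = -3 + ((13 - 16) - 12) = -3 + (-3 - 12) = -3 - 15 = -18)
k(10, -20) + K(3, 41) = -18 + 2*41/(-64 + 3) = -18 + 2*41/(-61) = -18 + 2*41*(-1/61) = -18 - 82/61 = -1180/61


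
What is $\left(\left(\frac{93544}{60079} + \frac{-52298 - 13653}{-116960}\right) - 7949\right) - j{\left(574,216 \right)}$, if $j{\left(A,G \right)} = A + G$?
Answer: $- \frac{61392650185391}{7026839840} \approx -8736.9$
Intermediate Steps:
$\left(\left(\frac{93544}{60079} + \frac{-52298 - 13653}{-116960}\right) - 7949\right) - j{\left(574,216 \right)} = \left(\left(\frac{93544}{60079} + \frac{-52298 - 13653}{-116960}\right) - 7949\right) - \left(574 + 216\right) = \left(\left(93544 \cdot \frac{1}{60079} + \left(-52298 - 13653\right) \left(- \frac{1}{116960}\right)\right) - 7949\right) - 790 = \left(\left(\frac{93544}{60079} - - \frac{65951}{116960}\right) - 7949\right) - 790 = \left(\left(\frac{93544}{60079} + \frac{65951}{116960}\right) - 7949\right) - 790 = \left(\frac{14903176369}{7026839840} - 7949\right) - 790 = - \frac{55841446711791}{7026839840} - 790 = - \frac{61392650185391}{7026839840}$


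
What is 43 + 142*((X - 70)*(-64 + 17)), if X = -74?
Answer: 961099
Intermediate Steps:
43 + 142*((X - 70)*(-64 + 17)) = 43 + 142*((-74 - 70)*(-64 + 17)) = 43 + 142*(-144*(-47)) = 43 + 142*6768 = 43 + 961056 = 961099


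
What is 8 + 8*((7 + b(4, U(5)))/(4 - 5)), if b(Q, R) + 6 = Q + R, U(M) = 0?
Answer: -32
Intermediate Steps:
b(Q, R) = -6 + Q + R (b(Q, R) = -6 + (Q + R) = -6 + Q + R)
8 + 8*((7 + b(4, U(5)))/(4 - 5)) = 8 + 8*((7 + (-6 + 4 + 0))/(4 - 5)) = 8 + 8*((7 - 2)/(-1)) = 8 + 8*(5*(-1)) = 8 + 8*(-5) = 8 - 40 = -32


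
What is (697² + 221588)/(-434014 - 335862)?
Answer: -707397/769876 ≈ -0.91885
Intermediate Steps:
(697² + 221588)/(-434014 - 335862) = (485809 + 221588)/(-769876) = 707397*(-1/769876) = -707397/769876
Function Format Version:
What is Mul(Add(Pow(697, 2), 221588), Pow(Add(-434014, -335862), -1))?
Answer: Rational(-707397, 769876) ≈ -0.91885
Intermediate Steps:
Mul(Add(Pow(697, 2), 221588), Pow(Add(-434014, -335862), -1)) = Mul(Add(485809, 221588), Pow(-769876, -1)) = Mul(707397, Rational(-1, 769876)) = Rational(-707397, 769876)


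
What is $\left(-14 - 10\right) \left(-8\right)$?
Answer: $192$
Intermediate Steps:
$\left(-14 - 10\right) \left(-8\right) = \left(-24\right) \left(-8\right) = 192$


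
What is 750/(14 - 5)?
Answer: 250/3 ≈ 83.333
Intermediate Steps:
750/(14 - 5) = 750/9 = (⅑)*750 = 250/3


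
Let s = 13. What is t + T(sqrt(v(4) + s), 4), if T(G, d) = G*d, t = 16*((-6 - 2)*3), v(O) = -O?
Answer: -372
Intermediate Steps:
t = -384 (t = 16*(-8*3) = 16*(-24) = -384)
t + T(sqrt(v(4) + s), 4) = -384 + sqrt(-1*4 + 13)*4 = -384 + sqrt(-4 + 13)*4 = -384 + sqrt(9)*4 = -384 + 3*4 = -384 + 12 = -372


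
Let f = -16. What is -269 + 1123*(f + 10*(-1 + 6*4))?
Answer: 240053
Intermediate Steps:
-269 + 1123*(f + 10*(-1 + 6*4)) = -269 + 1123*(-16 + 10*(-1 + 6*4)) = -269 + 1123*(-16 + 10*(-1 + 24)) = -269 + 1123*(-16 + 10*23) = -269 + 1123*(-16 + 230) = -269 + 1123*214 = -269 + 240322 = 240053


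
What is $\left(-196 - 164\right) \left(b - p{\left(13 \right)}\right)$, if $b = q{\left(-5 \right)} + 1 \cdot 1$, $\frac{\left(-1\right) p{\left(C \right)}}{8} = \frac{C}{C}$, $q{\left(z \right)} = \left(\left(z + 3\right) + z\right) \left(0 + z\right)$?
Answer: $-15840$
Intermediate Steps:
$q{\left(z \right)} = z \left(3 + 2 z\right)$ ($q{\left(z \right)} = \left(\left(3 + z\right) + z\right) z = \left(3 + 2 z\right) z = z \left(3 + 2 z\right)$)
$p{\left(C \right)} = -8$ ($p{\left(C \right)} = - 8 \frac{C}{C} = \left(-8\right) 1 = -8$)
$b = 36$ ($b = - 5 \left(3 + 2 \left(-5\right)\right) + 1 \cdot 1 = - 5 \left(3 - 10\right) + 1 = \left(-5\right) \left(-7\right) + 1 = 35 + 1 = 36$)
$\left(-196 - 164\right) \left(b - p{\left(13 \right)}\right) = \left(-196 - 164\right) \left(36 - -8\right) = - 360 \left(36 + 8\right) = \left(-360\right) 44 = -15840$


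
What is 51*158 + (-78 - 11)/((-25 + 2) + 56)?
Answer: 265825/33 ≈ 8055.3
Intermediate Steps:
51*158 + (-78 - 11)/((-25 + 2) + 56) = 8058 - 89/(-23 + 56) = 8058 - 89/33 = 265825/33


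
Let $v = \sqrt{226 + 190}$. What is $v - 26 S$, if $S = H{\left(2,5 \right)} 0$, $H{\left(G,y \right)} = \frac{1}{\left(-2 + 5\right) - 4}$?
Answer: $4 \sqrt{26} \approx 20.396$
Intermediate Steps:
$v = 4 \sqrt{26}$ ($v = \sqrt{416} = 4 \sqrt{26} \approx 20.396$)
$H{\left(G,y \right)} = -1$ ($H{\left(G,y \right)} = \frac{1}{3 - 4} = \frac{1}{-1} = -1$)
$S = 0$ ($S = \left(-1\right) 0 = 0$)
$v - 26 S = 4 \sqrt{26} - 0 = 4 \sqrt{26} + 0 = 4 \sqrt{26}$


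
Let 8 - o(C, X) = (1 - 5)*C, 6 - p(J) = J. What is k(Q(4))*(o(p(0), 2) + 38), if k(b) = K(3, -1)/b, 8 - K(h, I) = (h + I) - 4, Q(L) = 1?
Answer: 700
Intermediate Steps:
p(J) = 6 - J
K(h, I) = 12 - I - h (K(h, I) = 8 - ((h + I) - 4) = 8 - ((I + h) - 4) = 8 - (-4 + I + h) = 8 + (4 - I - h) = 12 - I - h)
o(C, X) = 8 + 4*C (o(C, X) = 8 - (1 - 5)*C = 8 - (-4)*C = 8 + 4*C)
k(b) = 10/b (k(b) = (12 - 1*(-1) - 1*3)/b = (12 + 1 - 3)/b = 10/b)
k(Q(4))*(o(p(0), 2) + 38) = (10/1)*((8 + 4*(6 - 1*0)) + 38) = (10*1)*((8 + 4*(6 + 0)) + 38) = 10*((8 + 4*6) + 38) = 10*((8 + 24) + 38) = 10*(32 + 38) = 10*70 = 700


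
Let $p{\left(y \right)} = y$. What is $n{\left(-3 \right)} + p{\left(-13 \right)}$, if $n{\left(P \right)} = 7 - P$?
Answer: $-3$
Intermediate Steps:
$n{\left(-3 \right)} + p{\left(-13 \right)} = \left(7 - -3\right) - 13 = \left(7 + 3\right) - 13 = 10 - 13 = -3$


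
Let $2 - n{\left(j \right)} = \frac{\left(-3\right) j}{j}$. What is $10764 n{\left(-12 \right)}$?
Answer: $53820$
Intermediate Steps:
$n{\left(j \right)} = 5$ ($n{\left(j \right)} = 2 - \frac{\left(-3\right) j}{j} = 2 - -3 = 2 + 3 = 5$)
$10764 n{\left(-12 \right)} = 10764 \cdot 5 = 53820$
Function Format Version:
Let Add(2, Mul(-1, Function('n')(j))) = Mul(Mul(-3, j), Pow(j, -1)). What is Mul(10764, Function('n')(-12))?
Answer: 53820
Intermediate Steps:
Function('n')(j) = 5 (Function('n')(j) = Add(2, Mul(-1, Mul(Mul(-3, j), Pow(j, -1)))) = Add(2, Mul(-1, -3)) = Add(2, 3) = 5)
Mul(10764, Function('n')(-12)) = Mul(10764, 5) = 53820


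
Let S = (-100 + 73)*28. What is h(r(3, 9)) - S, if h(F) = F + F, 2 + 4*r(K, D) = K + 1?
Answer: 757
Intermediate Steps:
r(K, D) = -¼ + K/4 (r(K, D) = -½ + (K + 1)/4 = -½ + (1 + K)/4 = -½ + (¼ + K/4) = -¼ + K/4)
h(F) = 2*F
S = -756 (S = -27*28 = -756)
h(r(3, 9)) - S = 2*(-¼ + (¼)*3) - 1*(-756) = 2*(-¼ + ¾) + 756 = 2*(½) + 756 = 1 + 756 = 757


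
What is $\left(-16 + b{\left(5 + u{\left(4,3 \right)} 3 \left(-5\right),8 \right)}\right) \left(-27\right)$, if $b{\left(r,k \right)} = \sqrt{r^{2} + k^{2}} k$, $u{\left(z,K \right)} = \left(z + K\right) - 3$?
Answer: $432 - 216 \sqrt{3089} \approx -11573.0$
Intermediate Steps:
$u{\left(z,K \right)} = -3 + K + z$ ($u{\left(z,K \right)} = \left(K + z\right) - 3 = -3 + K + z$)
$b{\left(r,k \right)} = k \sqrt{k^{2} + r^{2}}$ ($b{\left(r,k \right)} = \sqrt{k^{2} + r^{2}} k = k \sqrt{k^{2} + r^{2}}$)
$\left(-16 + b{\left(5 + u{\left(4,3 \right)} 3 \left(-5\right),8 \right)}\right) \left(-27\right) = \left(-16 + 8 \sqrt{8^{2} + \left(5 + \left(-3 + 3 + 4\right) 3 \left(-5\right)\right)^{2}}\right) \left(-27\right) = \left(-16 + 8 \sqrt{64 + \left(5 + 4 \left(-15\right)\right)^{2}}\right) \left(-27\right) = \left(-16 + 8 \sqrt{64 + \left(5 - 60\right)^{2}}\right) \left(-27\right) = \left(-16 + 8 \sqrt{64 + \left(-55\right)^{2}}\right) \left(-27\right) = \left(-16 + 8 \sqrt{64 + 3025}\right) \left(-27\right) = \left(-16 + 8 \sqrt{3089}\right) \left(-27\right) = 432 - 216 \sqrt{3089}$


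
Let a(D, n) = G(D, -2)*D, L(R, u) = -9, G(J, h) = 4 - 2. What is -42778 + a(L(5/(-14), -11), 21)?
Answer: -42796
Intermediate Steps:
G(J, h) = 2
a(D, n) = 2*D
-42778 + a(L(5/(-14), -11), 21) = -42778 + 2*(-9) = -42778 - 18 = -42796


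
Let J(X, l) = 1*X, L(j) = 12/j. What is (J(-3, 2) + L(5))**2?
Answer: 9/25 ≈ 0.36000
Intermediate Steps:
J(X, l) = X
(J(-3, 2) + L(5))**2 = (-3 + 12/5)**2 = (-3/5)**2 = 9/25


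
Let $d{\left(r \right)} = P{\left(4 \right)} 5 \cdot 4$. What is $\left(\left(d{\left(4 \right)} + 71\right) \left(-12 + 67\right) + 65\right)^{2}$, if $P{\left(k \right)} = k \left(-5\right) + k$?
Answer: $185776900$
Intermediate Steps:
$P{\left(k \right)} = - 4 k$ ($P{\left(k \right)} = - 5 k + k = - 4 k$)
$d{\left(r \right)} = -320$ ($d{\left(r \right)} = \left(-4\right) 4 \cdot 5 \cdot 4 = \left(-16\right) 5 \cdot 4 = \left(-80\right) 4 = -320$)
$\left(\left(d{\left(4 \right)} + 71\right) \left(-12 + 67\right) + 65\right)^{2} = \left(\left(-320 + 71\right) \left(-12 + 67\right) + 65\right)^{2} = \left(\left(-249\right) 55 + 65\right)^{2} = \left(-13695 + 65\right)^{2} = \left(-13630\right)^{2} = 185776900$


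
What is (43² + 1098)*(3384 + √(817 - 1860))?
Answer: 9972648 + 2947*I*√1043 ≈ 9.9726e+6 + 95175.0*I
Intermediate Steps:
(43² + 1098)*(3384 + √(817 - 1860)) = (1849 + 1098)*(3384 + √(-1043)) = 2947*(3384 + I*√1043) = 9972648 + 2947*I*√1043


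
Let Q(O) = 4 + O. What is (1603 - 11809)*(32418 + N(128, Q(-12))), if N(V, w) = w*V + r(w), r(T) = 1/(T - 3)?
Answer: -3524468598/11 ≈ -3.2041e+8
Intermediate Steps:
r(T) = 1/(-3 + T)
N(V, w) = 1/(-3 + w) + V*w (N(V, w) = w*V + 1/(-3 + w) = V*w + 1/(-3 + w) = 1/(-3 + w) + V*w)
(1603 - 11809)*(32418 + N(128, Q(-12))) = (1603 - 11809)*(32418 + (1 + 128*(4 - 12)*(-3 + (4 - 12)))/(-3 + (4 - 12))) = -10206*(32418 + (1 + 128*(-8)*(-3 - 8))/(-3 - 8)) = -10206*(32418 + (1 + 128*(-8)*(-11))/(-11)) = -10206*(32418 - (1 + 11264)/11) = -10206*(32418 - 1/11*11265) = -10206*(32418 - 11265/11) = -10206*345333/11 = -3524468598/11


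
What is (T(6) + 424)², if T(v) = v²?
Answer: 211600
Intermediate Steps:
(T(6) + 424)² = (6² + 424)² = (36 + 424)² = 460² = 211600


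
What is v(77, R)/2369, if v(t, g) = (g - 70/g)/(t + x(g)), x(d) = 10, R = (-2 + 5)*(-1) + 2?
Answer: 1/2987 ≈ 0.00033478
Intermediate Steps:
R = -1 (R = 3*(-1) + 2 = -3 + 2 = -1)
v(t, g) = (g - 70/g)/(10 + t) (v(t, g) = (g - 70/g)/(t + 10) = (g - 70/g)/(10 + t))
v(77, R)/2369 = ((-70 + (-1)²)/((-1)*(10 + 77)))/2369 = -1*(-70 + 1)/87*(1/2369) = -1*1/87*(-69)*(1/2369) = (23/29)*(1/2369) = 1/2987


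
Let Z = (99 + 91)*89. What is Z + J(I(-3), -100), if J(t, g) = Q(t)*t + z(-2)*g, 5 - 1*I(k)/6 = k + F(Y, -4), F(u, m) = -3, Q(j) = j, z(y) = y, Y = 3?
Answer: 21466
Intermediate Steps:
I(k) = 48 - 6*k (I(k) = 30 - 6*(k - 3) = 30 - 6*(-3 + k) = 30 + (18 - 6*k) = 48 - 6*k)
J(t, g) = t**2 - 2*g (J(t, g) = t*t - 2*g = t**2 - 2*g)
Z = 16910 (Z = 190*89 = 16910)
Z + J(I(-3), -100) = 16910 + ((48 - 6*(-3))**2 - 2*(-100)) = 16910 + ((48 + 18)**2 + 200) = 16910 + (66**2 + 200) = 16910 + (4356 + 200) = 16910 + 4556 = 21466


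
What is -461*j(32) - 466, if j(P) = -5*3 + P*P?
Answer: -465615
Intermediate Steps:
j(P) = -15 + P**2
-461*j(32) - 466 = -461*(-15 + 32**2) - 466 = -461*(-15 + 1024) - 466 = -461*1009 - 466 = -465149 - 466 = -465615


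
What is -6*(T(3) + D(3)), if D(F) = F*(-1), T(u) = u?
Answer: 0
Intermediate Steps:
D(F) = -F
-6*(T(3) + D(3)) = -6*(3 - 1*3) = -6*(3 - 3) = -6*0 = 0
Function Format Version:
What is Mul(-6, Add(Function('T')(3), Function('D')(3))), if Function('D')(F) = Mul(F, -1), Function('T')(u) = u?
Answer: 0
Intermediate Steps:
Function('D')(F) = Mul(-1, F)
Mul(-6, Add(Function('T')(3), Function('D')(3))) = Mul(-6, Add(3, Mul(-1, 3))) = Mul(-6, Add(3, -3)) = Mul(-6, 0) = 0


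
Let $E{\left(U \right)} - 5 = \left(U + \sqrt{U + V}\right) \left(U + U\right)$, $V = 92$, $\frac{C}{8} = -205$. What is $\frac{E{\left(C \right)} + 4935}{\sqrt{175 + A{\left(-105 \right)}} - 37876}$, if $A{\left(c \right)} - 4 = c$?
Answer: $- \frac{101964843320}{717295651} - \frac{2692070 \sqrt{74}}{717295651} + \frac{9840 i \sqrt{3182}}{717295651} + \frac{372699840 i \sqrt{43}}{717295651} \approx -142.18 + 3.408 i$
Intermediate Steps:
$C = -1640$ ($C = 8 \left(-205\right) = -1640$)
$E{\left(U \right)} = 5 + 2 U \left(U + \sqrt{92 + U}\right)$ ($E{\left(U \right)} = 5 + \left(U + \sqrt{U + 92}\right) \left(U + U\right) = 5 + \left(U + \sqrt{92 + U}\right) 2 U = 5 + 2 U \left(U + \sqrt{92 + U}\right)$)
$A{\left(c \right)} = 4 + c$
$\frac{E{\left(C \right)} + 4935}{\sqrt{175 + A{\left(-105 \right)}} - 37876} = \frac{\left(5 + 2 \left(-1640\right)^{2} + 2 \left(-1640\right) \sqrt{92 - 1640}\right) + 4935}{\sqrt{175 + \left(4 - 105\right)} - 37876} = \frac{\left(5 + 2 \cdot 2689600 + 2 \left(-1640\right) \sqrt{-1548}\right) + 4935}{\sqrt{175 - 101} - 37876} = \frac{\left(5 + 5379200 + 2 \left(-1640\right) 6 i \sqrt{43}\right) + 4935}{\sqrt{74} - 37876} = \frac{\left(5 + 5379200 - 19680 i \sqrt{43}\right) + 4935}{-37876 + \sqrt{74}} = \frac{\left(5379205 - 19680 i \sqrt{43}\right) + 4935}{-37876 + \sqrt{74}} = \frac{5384140 - 19680 i \sqrt{43}}{-37876 + \sqrt{74}}$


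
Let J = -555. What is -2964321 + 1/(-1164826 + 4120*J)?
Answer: -10231134571747/3451426 ≈ -2.9643e+6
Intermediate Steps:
-2964321 + 1/(-1164826 + 4120*J) = -2964321 + 1/(-1164826 + 4120*(-555)) = -2964321 + 1/(-1164826 - 2286600) = -2964321 + 1/(-3451426) = -2964321 - 1/3451426 = -10231134571747/3451426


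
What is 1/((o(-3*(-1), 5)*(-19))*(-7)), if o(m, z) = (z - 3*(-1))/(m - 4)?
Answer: -1/1064 ≈ -0.00093985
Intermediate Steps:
o(m, z) = (3 + z)/(-4 + m) (o(m, z) = (z + 3)/(-4 + m) = (3 + z)/(-4 + m))
1/((o(-3*(-1), 5)*(-19))*(-7)) = 1/((((3 + 5)/(-4 - 3*(-1)))*(-19))*(-7)) = 1/(((8/(-4 + 3))*(-19))*(-7)) = 1/(((8/(-1))*(-19))*(-7)) = 1/((-1*8*(-19))*(-7)) = 1/(-8*(-19)*(-7)) = 1/(152*(-7)) = 1/(-1064) = -1/1064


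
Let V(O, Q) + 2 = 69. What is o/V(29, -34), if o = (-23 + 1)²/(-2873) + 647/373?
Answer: 1678299/71799143 ≈ 0.023375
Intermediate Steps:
V(O, Q) = 67 (V(O, Q) = -2 + 69 = 67)
o = 1678299/1071629 (o = (-22)²*(-1/2873) + 647*(1/373) = 484*(-1/2873) + 647/373 = -484/2873 + 647/373 = 1678299/1071629 ≈ 1.5661)
o/V(29, -34) = (1678299/1071629)/67 = (1678299/1071629)*(1/67) = 1678299/71799143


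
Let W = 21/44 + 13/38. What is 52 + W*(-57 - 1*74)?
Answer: -46263/836 ≈ -55.339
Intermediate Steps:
W = 685/836 (W = 21*(1/44) + 13*(1/38) = 21/44 + 13/38 = 685/836 ≈ 0.81938)
52 + W*(-57 - 1*74) = 52 + 685*(-57 - 1*74)/836 = 52 + 685*(-57 - 74)/836 = 52 + (685/836)*(-131) = 52 - 89735/836 = -46263/836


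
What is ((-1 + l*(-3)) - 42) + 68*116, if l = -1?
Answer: 7848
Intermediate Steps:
((-1 + l*(-3)) - 42) + 68*116 = ((-1 - 1*(-3)) - 42) + 68*116 = ((-1 + 3) - 42) + 7888 = (2 - 42) + 7888 = -40 + 7888 = 7848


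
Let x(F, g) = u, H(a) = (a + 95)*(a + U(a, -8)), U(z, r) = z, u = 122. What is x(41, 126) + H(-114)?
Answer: 4454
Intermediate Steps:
H(a) = 2*a*(95 + a) (H(a) = (a + 95)*(a + a) = (95 + a)*(2*a) = 2*a*(95 + a))
x(F, g) = 122
x(41, 126) + H(-114) = 122 + 2*(-114)*(95 - 114) = 122 + 2*(-114)*(-19) = 122 + 4332 = 4454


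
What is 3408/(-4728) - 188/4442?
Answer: -333900/437537 ≈ -0.76314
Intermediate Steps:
3408/(-4728) - 188/4442 = 3408*(-1/4728) - 188*1/4442 = -142/197 - 94/2221 = -333900/437537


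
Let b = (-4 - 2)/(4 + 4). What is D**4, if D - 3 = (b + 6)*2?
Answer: 531441/16 ≈ 33215.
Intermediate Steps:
b = -3/4 (b = -6/8 = -6*1/8 = -3/4 ≈ -0.75000)
D = 27/2 (D = 3 + (-3/4 + 6)*2 = 3 + (21/4)*2 = 3 + 21/2 = 27/2 ≈ 13.500)
D**4 = (27/2)**4 = 531441/16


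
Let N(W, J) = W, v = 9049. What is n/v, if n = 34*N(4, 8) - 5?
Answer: 131/9049 ≈ 0.014477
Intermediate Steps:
n = 131 (n = 34*4 - 5 = 136 - 5 = 131)
n/v = 131/9049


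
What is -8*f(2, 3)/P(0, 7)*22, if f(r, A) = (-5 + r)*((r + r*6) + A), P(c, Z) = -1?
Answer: -8976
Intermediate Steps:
f(r, A) = (-5 + r)*(A + 7*r) (f(r, A) = (-5 + r)*((r + 6*r) + A) = (-5 + r)*(7*r + A) = (-5 + r)*(A + 7*r))
-8*f(2, 3)/P(0, 7)*22 = -8*(-35*2 - 5*3 + 7*2² + 3*2)/(-1)*22 = -8*(-70 - 15 + 7*4 + 6)*(-1)*22 = -8*(-70 - 15 + 28 + 6)*(-1)*22 = -(-408)*(-1)*22 = -8*51*22 = -408*22 = -8976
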